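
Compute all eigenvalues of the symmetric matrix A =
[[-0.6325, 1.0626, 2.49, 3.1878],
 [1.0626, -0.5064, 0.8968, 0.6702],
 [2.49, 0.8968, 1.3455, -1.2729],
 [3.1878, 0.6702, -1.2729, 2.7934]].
sigma(A) ≈ {-4, -1, 3, 5}

A is real symmetric, so its spectrum consists of real eigenvalues. Expanding the characteristic polynomial of the displayed matrix gives
  det(λ I - A) = p(λ) = λ^4 + (-3)λ^3 + (-21)λ^2 + (43)λ + (59.999).
Solving p(λ) = 0 yields eigenvalues ≈ -4, -1, 3, 5. (A is shown rounded to 4 decimals, so these recover the underlying integer eigenvalues to within that precision.)
Verification: the trace of A = 3 equals the sum of eigenvalues 3, and det(A) ≈ 59.9990 matches the eigenvalue product 60.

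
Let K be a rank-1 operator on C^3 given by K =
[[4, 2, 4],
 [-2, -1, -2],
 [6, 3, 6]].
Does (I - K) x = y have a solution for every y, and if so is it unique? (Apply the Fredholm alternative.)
(I - K) is invertible (det(I - K) = -8 ≠ 0), so for every y in C^3 the equation (I - K) x = y has a unique solution.

K has rank 1, so it is an outer product K = u v^T: every row of K is a multiple of one row vector. Reading off the entries, u = (2, -1, 3) and v = (2, 1, 2) (row i of K equals u_i·v^T). A rank-one matrix u v^T satisfies K u = u (v·u) and kills the (2)-dimensional subspace v^⊥, so its characteristic polynomial is lambda^2 (lambda - v·u) with v·u = tr K = 9. Hence the eigenvalues of I - K are 1 (multiplicity 2) and 1 - (9) = -8, so det(I - K) = -8. (Direct check: I - K =
[[-3, -2, -4],
 [2, 2, 2],
 [-6, -3, -5]]
has determinant -8.) The finite-dimensional Fredholm alternative says: either (I - K) is invertible, or ker(I - K) ≠ {0} and then range(I - K) = ker((I - K)^*)^⊥, with dim ker(I - K) = dim ker((I - K)^*). Since det(I - K) ≠ 0, 1 is not an eigenvalue of K and ker(I - K) = {0}, so we are in the first case: for every y there is a unique x = (I - K)^(-1) y. Explicitly, by the Sherman–Morrison formula, (I - u v^T)^(-1) = I + u v^T/(1 - v·u), i.e. (I - K)^(-1) = I + K/(-8).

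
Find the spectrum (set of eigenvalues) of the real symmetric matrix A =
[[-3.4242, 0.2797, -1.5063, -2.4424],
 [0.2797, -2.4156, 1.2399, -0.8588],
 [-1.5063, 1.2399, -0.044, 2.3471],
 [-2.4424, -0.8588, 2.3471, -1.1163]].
sigma(A) ≈ {-5, -4, -1, 3}

A is real symmetric, so its spectrum consists of real eigenvalues. Expanding the characteristic polynomial of the displayed matrix gives
  det(λ I - A) = p(λ) = λ^4 + (7)λ^3 + (-1)λ^2 + (-67.0015)λ + (-60.0029).
Solving p(λ) = 0 yields eigenvalues ≈ -5, -4, -1, 3. (A is shown rounded to 4 decimals, so these recover the underlying integer eigenvalues to within that precision.)
Verification: the trace of A = -7 equals the sum of eigenvalues -7, and det(A) ≈ -60.0029 matches the eigenvalue product -60.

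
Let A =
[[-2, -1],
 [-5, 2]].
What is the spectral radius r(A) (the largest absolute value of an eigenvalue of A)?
r(A) = 3

The eigenvalues of A are the roots of its characteristic polynomial. With M = A (coefficients from the trace and determinant):
  p(λ) = det(λ I - M) = λ^2 - 9.
For λ^2 - 9 the discriminant is 36. It is a perfect square (6^2), so the roots are rational: λ = (0 ± 6)/2 = 3, -3.
Thus the eigenvalues (to 4 decimals) are 3 (modulus 3); -3 (modulus 3). The spectral radius is the largest modulus: r(A) = 3. (Cross-check: r(A) ≤ ||A||_2 ≈ 5.6056; equality holds whenever A is normal, though it can also hold for some non-normal A.)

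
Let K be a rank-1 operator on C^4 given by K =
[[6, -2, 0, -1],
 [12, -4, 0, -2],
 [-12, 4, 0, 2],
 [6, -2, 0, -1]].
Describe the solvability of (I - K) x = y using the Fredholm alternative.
(I - K) is singular (det(I - K) = 0, i.e. 1 ∈ sigma(K)). (I - K) x = y is solvable iff y ⊥ ker((I - K)^*) = span{(6, -2, 0, -1)}, i.e. iff 6y_1 - 2y_2 - y_4 = 0. When solvable, the solutions are x = y + c·(1, 2, -2, 1), c arbitrary (ker(I - K) = span{(1, 2, -2, 1)}, dimension 1).

K has rank 1, so it is an outer product K = u v^T: every row of K is a multiple of one row vector. Reading off the entries, u = (1, 2, -2, 1) and v = (6, -2, 0, -1) (row i of K equals u_i·v^T). A rank-one matrix u v^T satisfies K u = u (v·u) and kills the (3)-dimensional subspace v^⊥, so its characteristic polynomial is lambda^3 (lambda - v·u) with v·u = tr K = 1. Hence the eigenvalues of I - K are 1 (multiplicity 3) and 1 - (1) = 0, so det(I - K) = 0. (Direct check: I - K =
[[-5, 2, 0, 1],
 [-12, 5, 0, 2],
 [12, -4, 1, -2],
 [-6, 2, 0, 2]]
has determinant 0.) So 1 is an eigenvalue of K and (I - K) is not invertible. The finite-dimensional Fredholm alternative says: either (I - K) is invertible, or ker(I - K) ≠ {0} and then range(I - K) = ker((I - K)^*)^⊥, with dim ker(I - K) = dim ker((I - K)^*). We are in the second case, so we need both kernels. Kernel of I - K: (I - K) u = u - u (v·u) = u - u = 0, so ker(I - K) = span{u} = span{(1, 2, -2, 1)} (it is exactly 1-dimensional because rank(I - K) = 3). Kernel of the adjoint: K is real, so (I - K)^* = I - K^T = I - v u^T, and (I - v u^T) v = v - v (u·v) = 0; hence ker((I - K)^*) = span{v} = span{(6, -2, 0, -1)}. Therefore (I - K) x = y is solvable iff <y, v> = 0, i.e. iff 6y_1 - 2y_2 - y_4 = 0. When this holds, K y = u (v·y) = 0, so (I - K) y = y and x = y is a particular solution; the full solution set is the line x = y + c·u = y + c·(1, 2, -2, 1), c ∈ C.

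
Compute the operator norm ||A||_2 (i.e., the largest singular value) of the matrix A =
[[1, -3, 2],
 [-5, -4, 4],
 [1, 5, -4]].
||A||_2 ≈ 9.9475 (= sqrt(largest eigenvalue of A^T A))

||A||_2 = sigma_max(A) = sqrt(lambda_max(A^T A)). Form the symmetric matrix M = A^T A =
[[27, 22, -22],
 [22, 50, -42],
 [-22, -42, 36]].
Its characteristic polynomial (trace, sum of principal 2x2 minors, determinant of M give the coefficients) is
  p(λ) = det(λ I - M) = λ^3 - 113λ^2 + 1390λ - 4.
No integer candidate from the rational root theorem (±divisors of 4) is a root, so the roots are irrational. The cubic discriminant is Δ = 13916731156 > 0, so there are three distinct real roots. p(0) = -4 and p(1) = 1274 have opposite signs, so a root lies in (0, 1); Newton's method refines it to λ ≈ 0.0029. p(14) = 52 and p(15) = -1204 have opposite signs, so a root lies in (14, 15); Newton's method refines it to λ ≈ 14.0437. p(98) = -7844 and p(99) = 392 have opposite signs, so a root lies in (98, 99); Newton's method refines it to λ ≈ 98.9534. Check (Vieta): the three roots sum to 113, matching tr M = 113.
So the eigenvalues of A^T A are ≈ 0.0029, 14.0437, 98.9534 (all ≥ 0, as they must be for A^T A). The largest is λ_max ≈ 98.9534, hence ||A||_2 = sqrt(λ_max) ≈ 9.9475.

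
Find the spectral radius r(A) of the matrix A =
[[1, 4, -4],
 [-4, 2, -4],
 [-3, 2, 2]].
r(A) = 5

The eigenvalues of A are the roots of its characteristic polynomial. With M = A (coefficients from the trace, the sum of principal 2x2 minors, and det A):
  p(λ) = det(λ I - M) = λ^3 - 5λ^2 + 20λ - 100.
By the rational root theorem any rational root is an integer divisor of 100. Testing λ = 5: p(5) = 125 - 125 + 100 - 100 = 0, so λ = 5 is a root. Dividing out (λ - 5) leaves p(λ) = (λ - 5)(λ^2 + 20). For λ^2 + 20 the discriminant is -80. It is negative, so the roots are the complex-conjugate pair λ = 0 ± (sqrt(80)/2) i ≈ 0 ± 4.4721i. For a conjugate pair the product of the roots equals the constant term, so |λ|^2 = 20 and |λ| = sqrt(20) ≈ 4.4721.
Thus the eigenvalues (to 4 decimals) are 0 ± 4.4721i (modulus 4.4721); 5 (modulus 5). The spectral radius is the largest modulus: r(A) = 5. (Cross-check: r(A) ≤ ||A||_2 ≈ 7.4133; equality holds whenever A is normal, though it can also hold for some non-normal A.)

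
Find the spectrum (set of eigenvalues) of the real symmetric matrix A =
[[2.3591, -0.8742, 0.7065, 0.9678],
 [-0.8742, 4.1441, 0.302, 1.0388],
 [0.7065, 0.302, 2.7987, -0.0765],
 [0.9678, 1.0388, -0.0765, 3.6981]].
sigma(A) ≈ {1, 3, 4, 5}

A is real symmetric, so its spectrum consists of real eigenvalues. Expanding the characteristic polynomial of the displayed matrix gives
  det(λ I - A) = p(λ) = λ^4 + (-13)λ^3 + (59)λ^2 + (-107)λ + (60).
Solving p(λ) = 0 yields eigenvalues ≈ 1, 3, 4, 5. (A is shown rounded to 4 decimals, so these recover the underlying integer eigenvalues to within that precision.)
Verification: the trace of A = 13 equals the sum of eigenvalues 13, and det(A) ≈ 60.0005 matches the eigenvalue product 60.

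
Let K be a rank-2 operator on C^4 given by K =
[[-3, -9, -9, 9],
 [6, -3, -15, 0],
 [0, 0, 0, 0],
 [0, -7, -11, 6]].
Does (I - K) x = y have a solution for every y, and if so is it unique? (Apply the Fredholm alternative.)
(I - K) is invertible (det(I - K) = 28 ≠ 0), so for every y in C^4 the equation (I - K) x = y has a unique solution.

K has rank 2 and factors as K = U V^T = u1 v1^T + u2 v2^T with u1 = (0, -3, 0, -1), v1 = (-3, -2, 2, 3), u2 = (-3, -3, 0, -3), v2 = (1, 3, 3, -3) (multiplying out reproduces the displayed K). The nonzero eigenvalues of U V^T coincide with those of the 2 x 2 matrix G = V^T U = [[v1·u1, v1·u2], [v2·u1, v2·u2]] = [[3, 6], [-6, -3]], and by the Sylvester determinant identity det(I_4 - U V^T) = det(I_2 - V^T U) = det([[-2, -6], [6, 4]]) = (-2)(4) - (-6)(6) = 28. (Direct check: I - K =
[[4, 9, 9, -9],
 [-6, 4, 15, 0],
 [0, 0, 1, 0],
 [0, 7, 11, -5]]
has determinant 28.) The finite-dimensional Fredholm alternative says: either (I - K) is invertible, or ker(I - K) ≠ {0} and then range(I - K) = ker((I - K)^*)^⊥, with dim ker(I - K) = dim ker((I - K)^*). Since det(I - K) ≠ 0, 1 is not an eigenvalue of K and ker(I - K) = {0}, so we are in the first case: for every y there is a unique x = (I - K)^(-1) y. (Explicitly, by the Woodbury identity, (I - U V^T)^(-1) = I + U (I_2 - G)^(-1) V^T.)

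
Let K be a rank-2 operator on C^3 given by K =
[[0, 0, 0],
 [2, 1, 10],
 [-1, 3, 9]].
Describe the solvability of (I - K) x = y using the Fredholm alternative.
(I - K) is invertible (det(I - K) = -30 ≠ 0), so for every y in C^3 the equation (I - K) x = y has a unique solution.

K has rank 2 and factors as K = U V^T = u1 v1^T + u2 v2^T with u1 = (0, 3, 2), v1 = (1, 0, 3), u2 = (0, -1, -3), v2 = (1, -1, -1) (multiplying out reproduces the displayed K). The nonzero eigenvalues of U V^T coincide with those of the 2 x 2 matrix G = V^T U = [[v1·u1, v1·u2], [v2·u1, v2·u2]] = [[6, -9], [-5, 4]], and by the Sylvester determinant identity det(I_3 - U V^T) = det(I_2 - V^T U) = det([[-5, 9], [5, -3]]) = (-5)(-3) - (9)(5) = -30. (Direct check: I - K =
[[1, 0, 0],
 [-2, 0, -10],
 [1, -3, -8]]
has determinant -30.) The finite-dimensional Fredholm alternative says: either (I - K) is invertible, or ker(I - K) ≠ {0} and then range(I - K) = ker((I - K)^*)^⊥, with dim ker(I - K) = dim ker((I - K)^*). Since det(I - K) ≠ 0, 1 is not an eigenvalue of K and ker(I - K) = {0}, so we are in the first case: for every y there is a unique x = (I - K)^(-1) y. (Explicitly, by the Woodbury identity, (I - U V^T)^(-1) = I + U (I_2 - G)^(-1) V^T.)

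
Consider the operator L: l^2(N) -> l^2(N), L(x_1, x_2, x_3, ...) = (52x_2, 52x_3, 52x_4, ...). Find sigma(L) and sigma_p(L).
sigma(L) = closed disk {z in C : |z| ≤ 52}; sigma_p(L) = open disk {z in C : |z| < 52}

Note L = 52·V where V is the unit left shift (V x)_k = x_{k+1}; so sigma(L) = 52·sigma(V) and ||L|| = 52||V||. ||L x||^2 = 2704sum_{k≥2} |x_k|^2 ≤ 2704||x||^2, with equality on {x : x_1 = 0}, so ||L|| = 52. For any lambda with |lambda| < 52, set r = lambda/52 (|r| < 1); the vector x = (1, r, r^2, ...) is in l^2 and satisfies L x = 52(r, r^2, ...) = lambda x, so lambda is an eigenvalue. On the boundary |lambda| = 52 the geometric series diverges, so no l^2 eigenvector exists, but these lambda lie in the approximate point spectrum. Hence sigma(L) is the closed disk of radius 52 and sigma_p(L) is the open disk.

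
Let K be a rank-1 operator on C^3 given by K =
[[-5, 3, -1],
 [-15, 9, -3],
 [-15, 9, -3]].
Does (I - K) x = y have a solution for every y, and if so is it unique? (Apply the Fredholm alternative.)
(I - K) is singular (det(I - K) = 0, i.e. 1 ∈ sigma(K)). (I - K) x = y is solvable iff y ⊥ ker((I - K)^*) = span{(-5, 3, -1)}, i.e. iff -5y_1 + 3y_2 - y_3 = 0. When solvable, the solutions are x = y + c·(1, 3, 3), c arbitrary (ker(I - K) = span{(1, 3, 3)}, dimension 1).

K has rank 1, so it is an outer product K = u v^T: every row of K is a multiple of one row vector. Reading off the entries, u = (1, 3, 3) and v = (-5, 3, -1) (row i of K equals u_i·v^T). A rank-one matrix u v^T satisfies K u = u (v·u) and kills the (2)-dimensional subspace v^⊥, so its characteristic polynomial is lambda^2 (lambda - v·u) with v·u = tr K = 1. Hence the eigenvalues of I - K are 1 (multiplicity 2) and 1 - (1) = 0, so det(I - K) = 0. (Direct check: I - K =
[[6, -3, 1],
 [15, -8, 3],
 [15, -9, 4]]
has determinant 0.) So 1 is an eigenvalue of K and (I - K) is not invertible. The finite-dimensional Fredholm alternative says: either (I - K) is invertible, or ker(I - K) ≠ {0} and then range(I - K) = ker((I - K)^*)^⊥, with dim ker(I - K) = dim ker((I - K)^*). We are in the second case, so we need both kernels. Kernel of I - K: (I - K) u = u - u (v·u) = u - u = 0, so ker(I - K) = span{u} = span{(1, 3, 3)} (it is exactly 1-dimensional because rank(I - K) = 2). Kernel of the adjoint: K is real, so (I - K)^* = I - K^T = I - v u^T, and (I - v u^T) v = v - v (u·v) = 0; hence ker((I - K)^*) = span{v} = span{(-5, 3, -1)}. Therefore (I - K) x = y is solvable iff <y, v> = 0, i.e. iff -5y_1 + 3y_2 - y_3 = 0. When this holds, K y = u (v·y) = 0, so (I - K) y = y and x = y is a particular solution; the full solution set is the line x = y + c·u = y + c·(1, 3, 3), c ∈ C.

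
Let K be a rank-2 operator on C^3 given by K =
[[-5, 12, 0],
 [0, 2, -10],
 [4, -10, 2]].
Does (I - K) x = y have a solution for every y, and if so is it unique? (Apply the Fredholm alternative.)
(I - K) is invertible (det(I - K) = -114 ≠ 0), so for every y in C^3 the equation (I - K) x = y has a unique solution.

K has rank 2 and factors as K = U V^T = u1 v1^T + u2 v2^T with u1 = (3, -2, -2), v1 = (-1, 2, 2), u2 = (-2, -2, 2), v2 = (1, -3, 3) (multiplying out reproduces the displayed K). The nonzero eigenvalues of U V^T coincide with those of the 2 x 2 matrix G = V^T U = [[v1·u1, v1·u2], [v2·u1, v2·u2]] = [[-11, 2], [3, 10]], and by the Sylvester determinant identity det(I_3 - U V^T) = det(I_2 - V^T U) = det([[12, -2], [-3, -9]]) = (12)(-9) - (-2)(-3) = -114. (Direct check: I - K =
[[6, -12, 0],
 [0, -1, 10],
 [-4, 10, -1]]
has determinant -114.) The finite-dimensional Fredholm alternative says: either (I - K) is invertible, or ker(I - K) ≠ {0} and then range(I - K) = ker((I - K)^*)^⊥, with dim ker(I - K) = dim ker((I - K)^*). Since det(I - K) ≠ 0, 1 is not an eigenvalue of K and ker(I - K) = {0}, so we are in the first case: for every y there is a unique x = (I - K)^(-1) y. (Explicitly, by the Woodbury identity, (I - U V^T)^(-1) = I + U (I_2 - G)^(-1) V^T.)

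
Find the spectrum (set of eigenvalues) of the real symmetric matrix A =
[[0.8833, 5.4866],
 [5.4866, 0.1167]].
sigma(A) ≈ {-5, 6}

A is real symmetric, so its spectrum consists of real eigenvalues. Expanding the characteristic polynomial of the displayed matrix gives
  det(λ I - A) = p(λ) = λ^2 + (-1)λ + (-30).
Solving p(λ) = 0 yields eigenvalues ≈ -5, 6. (A is shown rounded to 4 decimals, so these recover the underlying integer eigenvalues to within that precision.)
Verification: the trace of A = 1 equals the sum of eigenvalues 1, and det(A) ≈ -29.9997 matches the eigenvalue product -30.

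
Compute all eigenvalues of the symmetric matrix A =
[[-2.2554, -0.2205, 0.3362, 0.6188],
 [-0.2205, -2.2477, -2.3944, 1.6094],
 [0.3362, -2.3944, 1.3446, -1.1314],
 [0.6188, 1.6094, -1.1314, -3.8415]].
sigma(A) ≈ {-5, -3, -2, 3}

A is real symmetric, so its spectrum consists of real eigenvalues. Expanding the characteristic polynomial of the displayed matrix gives
  det(λ I - A) = p(λ) = λ^4 + (7)λ^3 + (1)λ^2 + (-63)λ + (-90).
Solving p(λ) = 0 yields eigenvalues ≈ -5, -3, -2, 3. (A is shown rounded to 4 decimals, so these recover the underlying integer eigenvalues to within that precision.)
Verification: the trace of A = -7 equals the sum of eigenvalues -7, and det(A) ≈ -89.9996 matches the eigenvalue product -90.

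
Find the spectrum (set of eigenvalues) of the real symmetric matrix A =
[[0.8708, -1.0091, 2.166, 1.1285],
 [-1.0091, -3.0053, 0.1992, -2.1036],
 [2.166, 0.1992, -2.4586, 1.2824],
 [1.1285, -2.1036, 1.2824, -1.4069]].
sigma(A) ≈ {-5, -3, -1, 3}

A is real symmetric, so its spectrum consists of real eigenvalues. Expanding the characteristic polynomial of the displayed matrix gives
  det(λ I - A) = p(λ) = λ^4 + (6)λ^3 + (-4)λ^2 + (-54)λ + (-45.0017).
Solving p(λ) = 0 yields eigenvalues ≈ -5, -3, -1, 3. (A is shown rounded to 4 decimals, so these recover the underlying integer eigenvalues to within that precision.)
Verification: the trace of A = -6 equals the sum of eigenvalues -6, and det(A) ≈ -45.0017 matches the eigenvalue product -45.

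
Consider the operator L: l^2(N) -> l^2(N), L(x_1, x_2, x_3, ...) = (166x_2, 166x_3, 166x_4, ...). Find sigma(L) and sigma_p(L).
sigma(L) = closed disk {z in C : |z| ≤ 166}; sigma_p(L) = open disk {z in C : |z| < 166}

Note L = 166·V where V is the unit left shift (V x)_k = x_{k+1}; so sigma(L) = 166·sigma(V) and ||L|| = 166||V||. ||L x||^2 = 27556sum_{k≥2} |x_k|^2 ≤ 27556||x||^2, with equality on {x : x_1 = 0}, so ||L|| = 166. For any lambda with |lambda| < 166, set r = lambda/166 (|r| < 1); the vector x = (1, r, r^2, ...) is in l^2 and satisfies L x = 166(r, r^2, ...) = lambda x, so lambda is an eigenvalue. On the boundary |lambda| = 166 the geometric series diverges, so no l^2 eigenvector exists, but these lambda lie in the approximate point spectrum. Hence sigma(L) is the closed disk of radius 166 and sigma_p(L) is the open disk.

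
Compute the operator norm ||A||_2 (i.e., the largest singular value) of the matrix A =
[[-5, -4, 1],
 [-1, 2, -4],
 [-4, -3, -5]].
||A||_2 ≈ 8.6588 (= sqrt(largest eigenvalue of A^T A))

||A||_2 = sigma_max(A) = sqrt(lambda_max(A^T A)). Form the symmetric matrix M = A^T A =
[[42, 30, 19],
 [30, 29, 3],
 [19, 3, 42]].
Its characteristic polynomial (trace, sum of principal 2x2 minors, determinant of M give the coefficients) is
  p(λ) = det(λ I - M) = λ^3 - 113λ^2 + 2930λ - 5929.
No integer candidate from the rational root theorem (±divisors of 5929) is a root, so the roots are irrational. The cubic discriminant is Δ = 9171269721 > 0, so there are three distinct real roots. p(2) = -513 and p(3) = 1871 have opposite signs, so a root lies in (2, 3); Newton's method refines it to λ ≈ 2.2079. p(35) = 1071 and p(36) = -241 have opposite signs, so a root lies in (35, 36); Newton's method refines it to λ ≈ 35.817. p(74) = -2673 and p(75) = 71 have opposite signs, so a root lies in (74, 75); Newton's method refines it to λ ≈ 74.9751. Check (Vieta): the three roots sum to 113, matching tr M = 113.
So the eigenvalues of A^T A are ≈ 2.2079, 35.817, 74.9751 (all ≥ 0, as they must be for A^T A). The largest is λ_max ≈ 74.9751, hence ||A||_2 = sqrt(λ_max) ≈ 8.6588.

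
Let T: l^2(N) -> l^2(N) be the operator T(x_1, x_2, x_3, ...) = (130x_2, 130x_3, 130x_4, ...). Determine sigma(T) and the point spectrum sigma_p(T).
sigma(T) = closed disk {z in C : |z| ≤ 130}; sigma_p(T) = open disk {z in C : |z| < 130}

Note T = 130·V where V is the unit left shift (V x)_k = x_{k+1}; so sigma(T) = 130·sigma(V) and ||T|| = 130||V||. ||T x||^2 = 16900sum_{k≥2} |x_k|^2 ≤ 16900||x||^2, with equality on {x : x_1 = 0}, so ||T|| = 130. For any lambda with |lambda| < 130, set r = lambda/130 (|r| < 1); the vector x = (1, r, r^2, ...) is in l^2 and satisfies T x = 130(r, r^2, ...) = lambda x, so lambda is an eigenvalue. On the boundary |lambda| = 130 the geometric series diverges, so no l^2 eigenvector exists, but these lambda lie in the approximate point spectrum. Hence sigma(T) is the closed disk of radius 130 and sigma_p(T) is the open disk.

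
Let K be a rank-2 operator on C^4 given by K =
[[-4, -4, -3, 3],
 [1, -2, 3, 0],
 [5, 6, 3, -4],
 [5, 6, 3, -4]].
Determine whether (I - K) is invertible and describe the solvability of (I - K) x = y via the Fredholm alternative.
(I - K) is invertible (det(I - K) = 8 ≠ 0), so for every y in C^4 the equation (I - K) x = y has a unique solution.

K has rank 2 and factors as K = U V^T = u1 v1^T + u2 v2^T with u1 = (1, -1, -1, -1), v1 = (-2, 0, -3, 1), u2 = (2, 1, -3, -3), v2 = (-1, -2, 0, 1) (multiplying out reproduces the displayed K). The nonzero eigenvalues of U V^T coincide with those of the 2 x 2 matrix G = V^T U = [[v1·u1, v1·u2], [v2·u1, v2·u2]] = [[0, 2], [0, -7]], and by the Sylvester determinant identity det(I_4 - U V^T) = det(I_2 - V^T U) = det([[1, -2], [0, 8]]) = (1)(8) - (-2)(0) = 8. (Direct check: I - K =
[[5, 4, 3, -3],
 [-1, 3, -3, 0],
 [-5, -6, -2, 4],
 [-5, -6, -3, 5]]
has determinant 8.) The finite-dimensional Fredholm alternative says: either (I - K) is invertible, or ker(I - K) ≠ {0} and then range(I - K) = ker((I - K)^*)^⊥, with dim ker(I - K) = dim ker((I - K)^*). Since det(I - K) ≠ 0, 1 is not an eigenvalue of K and ker(I - K) = {0}, so we are in the first case: for every y there is a unique x = (I - K)^(-1) y. (Explicitly, by the Woodbury identity, (I - U V^T)^(-1) = I + U (I_2 - G)^(-1) V^T.)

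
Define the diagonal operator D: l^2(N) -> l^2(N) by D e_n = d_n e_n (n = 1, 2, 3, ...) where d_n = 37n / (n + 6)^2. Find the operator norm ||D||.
||D|| = 37/24 (attained at n = 6)

For D diagonal, ||D|| = sup_n |d_n|. Treat f(x) = 37x / (x + 6)^2 for real x > 0. By the quotient rule, f'(x) = 37(6 - x)/(x + 6)^3, which is positive for x < 6 and negative for x > 6. So f has a unique maximum at x = 6, and since 6 is a positive integer, the supremum over n ≥ 1 is attained at n = 6: d_6 = 37·6/(6 + 6)^2 = 37·6/144 = 37/24. Hence ||D|| = 37/24.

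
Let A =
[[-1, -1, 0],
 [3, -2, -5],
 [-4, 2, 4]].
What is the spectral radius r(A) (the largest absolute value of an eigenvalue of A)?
r(A) ≈ 2.5905

The eigenvalues of A are the roots of its characteristic polynomial. With M = A (coefficients from the trace, the sum of principal 2x2 minors, and det A):
  p(λ) = det(λ I - M) = λ^3 - λ^2 + 3λ + 10.
No integer candidate from the rational root theorem (±divisors of 10) is a root, so the roots are irrational. The cubic discriminant is Δ = -3299 < 0, so there is one real root and a complex-conjugate pair. p(-2) = -8 and p(-1) = 5 have opposite signs, so a root lies in (-2, -1); Newton's method refines it to λ ≈ -1.4902. Dividing out (λ - (-1.4902)) leaves approximately λ^2 - 2.4902λ + 6.7107. For λ^2 - 2.4902λ + 6.7107 the discriminant is -20.642. It is negative, so the remaining roots are the complex-conjugate pair λ ≈ 1.2451 ± 2.2717i. Their product equals the constant term, so |λ|^2 ≈ 6.7107 and |λ| ≈ 2.5905.
Thus the eigenvalues (to 4 decimals) are -1.4902 (modulus 1.4902); 1.2451 ± 2.2717i (modulus 2.5905). The spectral radius is the largest modulus: r(A) ≈ 2.5905. (Cross-check: r(A) ≤ ||A||_2 ≈ 8.5485; equality holds whenever A is normal, though it can also hold for some non-normal A.)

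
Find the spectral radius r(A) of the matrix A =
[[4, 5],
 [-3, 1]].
r(A) = sqrt(19) ≈ 4.3589

The eigenvalues of A are the roots of its characteristic polynomial. With M = A (coefficients from the trace and determinant):
  p(λ) = det(λ I - M) = λ^2 - 5λ + 19.
For λ^2 - 5λ + 19 the discriminant is -51. It is negative, so the roots are the complex-conjugate pair λ = 5/2 ± (sqrt(51)/2) i ≈ 2.5 ± 3.5707i. For a conjugate pair the product of the roots equals the constant term, so |λ|^2 = 19 and |λ| = sqrt(19) ≈ 4.3589.
Thus the eigenvalues (to 4 decimals) are 2.5 ± 3.5707i (modulus 4.3589). The spectral radius is the largest modulus: r(A) = sqrt(19) ≈ 4.3589. (Cross-check: r(A) ≤ ||A||_2 ≈ 6.5198; equality holds whenever A is normal, though it can also hold for some non-normal A.)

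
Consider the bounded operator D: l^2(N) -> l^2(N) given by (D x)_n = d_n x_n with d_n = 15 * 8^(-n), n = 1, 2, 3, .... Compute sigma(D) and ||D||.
sigma(D) = {15 * 8^(-n) : n ≥ 1} ∪ {0}; ||D|| = 15/8

A bounded diagonal operator on l^2 with diagonal entries d_n has spectrum equal to the closure of {d_n : n ≥ 1}: every d_n is an eigenvalue (with eigenvector e_n), so {d_n} ⊂ sigma(D); the spectrum is closed, so its closure is too; and for lambda not in the closure, (D - lambda I) has bounded inverse (the diagonal entries 1/(d_n - lambda) are bounded). For our sequence d_n = 15 * 8^(-n), n = 1, 2, 3, ...:
  - {d_n} = {15 * 8^(-n) : n ≥ 1}; the only limit point is 0
  - closure = {15 * 8^(-n) : n ≥ 1} ∪ {0}
For the norm: a diagonal operator has ||D|| = sup_n |d_n|. Here d_n = 15 * 8^(-n) is positive and decreasing, so sup_n |d_n| = d_1 = 15/8. So ||D|| = 15/8.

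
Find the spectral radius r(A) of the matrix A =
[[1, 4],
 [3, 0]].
r(A) = 4

The eigenvalues of A are the roots of its characteristic polynomial. With M = A (coefficients from the trace and determinant):
  p(λ) = det(λ I - M) = λ^2 - λ - 12.
For λ^2 - λ - 12 the discriminant is 49. It is a perfect square (7^2), so the roots are rational: λ = (1 ± 7)/2 = 4, -3.
Thus the eigenvalues (to 4 decimals) are 4 (modulus 4); -3 (modulus 3). The spectral radius is the largest modulus: r(A) = 4. (Cross-check: r(A) ≤ ||A||_2 ≈ 4.2426; equality holds whenever A is normal, though it can also hold for some non-normal A.)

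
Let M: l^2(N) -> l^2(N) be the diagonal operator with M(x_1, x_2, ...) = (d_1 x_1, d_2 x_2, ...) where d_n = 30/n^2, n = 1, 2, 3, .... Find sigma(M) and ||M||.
sigma(M) = {30/n^2 : n ≥ 1} ∪ {0}; ||M|| = 30

A bounded diagonal operator on l^2 with diagonal entries d_n has spectrum equal to the closure of {d_n : n ≥ 1}: every d_n is an eigenvalue (with eigenvector e_n), so {d_n} ⊂ sigma(M); the spectrum is closed, so its closure is too; and for lambda not in the closure, (M - lambda I) has bounded inverse (the diagonal entries 1/(d_n - lambda) are bounded). For our sequence d_n = 30/n^2, n = 1, 2, 3, ...:
  - {d_n} = {30/n^2 : n ≥ 1}; the only limit point is 0
  - closure = {30/n^2 : n ≥ 1} ∪ {0}
For the norm: a diagonal operator has ||M|| = sup_n |d_n|. Here d_n = 30/n^2 is positive and decreasing, so sup_n |d_n| = d_1 = 30. So ||M|| = 30.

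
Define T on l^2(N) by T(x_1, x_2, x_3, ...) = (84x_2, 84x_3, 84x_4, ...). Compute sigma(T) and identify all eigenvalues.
sigma(T) = closed disk {z in C : |z| ≤ 84}; sigma_p(T) = open disk {z in C : |z| < 84}

Note T = 84·V where V is the unit left shift (V x)_k = x_{k+1}; so sigma(T) = 84·sigma(V) and ||T|| = 84||V||. ||T x||^2 = 7056sum_{k≥2} |x_k|^2 ≤ 7056||x||^2, with equality on {x : x_1 = 0}, so ||T|| = 84. For any lambda with |lambda| < 84, set r = lambda/84 (|r| < 1); the vector x = (1, r, r^2, ...) is in l^2 and satisfies T x = 84(r, r^2, ...) = lambda x, so lambda is an eigenvalue. On the boundary |lambda| = 84 the geometric series diverges, so no l^2 eigenvector exists, but these lambda lie in the approximate point spectrum. Hence sigma(T) is the closed disk of radius 84 and sigma_p(T) is the open disk.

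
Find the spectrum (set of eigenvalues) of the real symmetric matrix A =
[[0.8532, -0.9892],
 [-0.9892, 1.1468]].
sigma(A) ≈ {0, 2}

A is real symmetric, so its spectrum consists of real eigenvalues. Expanding the characteristic polynomial of the displayed matrix gives
  det(λ I - A) = p(λ) = λ^2 + (-2)λ + (0).
Solving p(λ) = 0 yields eigenvalues ≈ 0, 2. (A is shown rounded to 4 decimals, so these recover the underlying integer eigenvalues to within that precision.)
Verification: the trace of A = 2 equals the sum of eigenvalues 2, and det(A) ≈ -0.0001 matches the eigenvalue product 0.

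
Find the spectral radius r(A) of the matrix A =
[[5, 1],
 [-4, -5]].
r(A) = sqrt(84)/2 ≈ 4.5826

The eigenvalues of A are the roots of its characteristic polynomial. With M = A (coefficients from the trace and determinant):
  p(λ) = det(λ I - M) = λ^2 - 21.
For λ^2 - 21 the discriminant is 84. It is nonnegative but not a perfect square, so the roots are real and irrational: λ = ± sqrt(84)/2 ≈ 4.5826, -4.5826.
Thus the eigenvalues (to 4 decimals) are 4.5826 (modulus 4.5826); -4.5826 (modulus 4.5826). The spectral radius is the largest modulus: r(A) = sqrt(84)/2 ≈ 4.5826. (Cross-check: r(A) ≤ ||A||_2 ≈ 7.7202; equality holds whenever A is normal, though it can also hold for some non-normal A.)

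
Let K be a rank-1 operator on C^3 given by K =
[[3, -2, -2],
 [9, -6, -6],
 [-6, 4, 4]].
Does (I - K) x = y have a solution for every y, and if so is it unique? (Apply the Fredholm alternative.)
(I - K) is singular (det(I - K) = 0, i.e. 1 ∈ sigma(K)). (I - K) x = y is solvable iff y ⊥ ker((I - K)^*) = span{(-3, 2, 2)}, i.e. iff -3y_1 + 2y_2 + 2y_3 = 0. When solvable, the solutions are x = y + c·(-1, -3, 2), c arbitrary (ker(I - K) = span{(-1, -3, 2)}, dimension 1).

K has rank 1, so it is an outer product K = u v^T: every row of K is a multiple of one row vector. Reading off the entries, u = (-1, -3, 2) and v = (-3, 2, 2) (row i of K equals u_i·v^T). A rank-one matrix u v^T satisfies K u = u (v·u) and kills the (2)-dimensional subspace v^⊥, so its characteristic polynomial is lambda^2 (lambda - v·u) with v·u = tr K = 1. Hence the eigenvalues of I - K are 1 (multiplicity 2) and 1 - (1) = 0, so det(I - K) = 0. (Direct check: I - K =
[[-2, 2, 2],
 [-9, 7, 6],
 [6, -4, -3]]
has determinant 0.) So 1 is an eigenvalue of K and (I - K) is not invertible. The finite-dimensional Fredholm alternative says: either (I - K) is invertible, or ker(I - K) ≠ {0} and then range(I - K) = ker((I - K)^*)^⊥, with dim ker(I - K) = dim ker((I - K)^*). We are in the second case, so we need both kernels. Kernel of I - K: (I - K) u = u - u (v·u) = u - u = 0, so ker(I - K) = span{u} = span{(-1, -3, 2)} (it is exactly 1-dimensional because rank(I - K) = 2). Kernel of the adjoint: K is real, so (I - K)^* = I - K^T = I - v u^T, and (I - v u^T) v = v - v (u·v) = 0; hence ker((I - K)^*) = span{v} = span{(-3, 2, 2)}. Therefore (I - K) x = y is solvable iff <y, v> = 0, i.e. iff -3y_1 + 2y_2 + 2y_3 = 0. When this holds, K y = u (v·y) = 0, so (I - K) y = y and x = y is a particular solution; the full solution set is the line x = y + c·u = y + c·(-1, -3, 2), c ∈ C.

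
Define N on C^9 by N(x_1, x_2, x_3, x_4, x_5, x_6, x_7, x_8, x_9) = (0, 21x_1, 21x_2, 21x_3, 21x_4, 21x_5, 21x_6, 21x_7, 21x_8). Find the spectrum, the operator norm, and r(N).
sigma(N) = {0}; ||N|| = 21; r(N) = 0. (N is nilpotent with N^9 = 0.)

On C^9, N is a strictly lower-triangular matrix with 21 on the subdiagonal and zeros elsewhere, so its characteristic polynomial is lambda^9 and every eigenvalue is 0: sigma(N) = {0}. For the operator norm, N e_i = 21e_{i+1} for i = 1, ..., 8 and N e_9 = 0, so the singular values of N are 21 (with multiplicity 8) and 0; hence ||N|| = 21. The spectral radius r(N) = max|lambda| = 0. Note ||N|| > r(N) — characteristic of non-normal nilpotent operators. Indeed N^9 = 0.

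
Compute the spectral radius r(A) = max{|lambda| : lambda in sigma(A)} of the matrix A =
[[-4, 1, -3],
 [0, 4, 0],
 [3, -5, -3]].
r(A) = sqrt(21) ≈ 4.5826

The eigenvalues of A are the roots of its characteristic polynomial. With M = A (coefficients from the trace, the sum of principal 2x2 minors, and det A):
  p(λ) = det(λ I - M) = λ^3 + 3λ^2 - 7λ - 84.
By the rational root theorem any rational root is an integer divisor of 84. Testing λ = 4: p(4) = 64 + 48 - 28 - 84 = 0, so λ = 4 is a root. Dividing out (λ - 4) leaves p(λ) = (λ - 4)(λ^2 + 7λ + 21). For λ^2 + 7λ + 21 the discriminant is -35. It is negative, so the roots are the complex-conjugate pair λ = -7/2 ± (sqrt(35)/2) i ≈ -3.5 ± 2.958i. For a conjugate pair the product of the roots equals the constant term, so |λ|^2 = 21 and |λ| = sqrt(21) ≈ 4.5826.
Thus the eigenvalues (to 4 decimals) are -3.5 ± 2.958i (modulus 4.5826); 4 (modulus 4). The spectral radius is the largest modulus: r(A) = sqrt(21) ≈ 4.5826. (Cross-check: r(A) ≤ ||A||_2 ≈ 7.5014; equality holds whenever A is normal, though it can also hold for some non-normal A.)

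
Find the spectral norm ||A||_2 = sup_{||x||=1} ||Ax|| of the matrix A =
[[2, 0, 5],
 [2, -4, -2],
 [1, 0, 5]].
||A||_2 ≈ 7.5796 (= sqrt(largest eigenvalue of A^T A))

||A||_2 = sigma_max(A) = sqrt(lambda_max(A^T A)). Form the symmetric matrix M = A^T A =
[[9, -8, 11],
 [-8, 16, 8],
 [11, 8, 54]].
Its characteristic polynomial (trace, sum of principal 2x2 minors, determinant of M give the coefficients) is
  p(λ) = det(λ I - M) = λ^3 - 79λ^2 + 1245λ - 400.
No integer candidate from the rational root theorem (±divisors of 400) is a root, so the roots are irrational. The cubic discriminant is Δ = 1869555125 > 0, so there are three distinct real roots. p(0) = -400 and p(1) = 767 have opposite signs, so a root lies in (0, 1); Newton's method refines it to λ ≈ 0.3281. p(21) = 167 and p(22) = -598 have opposite signs, so a root lies in (21, 22); Newton's method refines it to λ ≈ 21.2216. p(57) = -913 and p(58) = 1166 have opposite signs, so a root lies in (57, 58); Newton's method refines it to λ ≈ 57.4503. Check (Vieta): the three roots sum to 79, matching tr M = 79.
So the eigenvalues of A^T A are ≈ 0.3281, 21.2216, 57.4503 (all ≥ 0, as they must be for A^T A). The largest is λ_max ≈ 57.4503, hence ||A||_2 = sqrt(λ_max) ≈ 7.5796.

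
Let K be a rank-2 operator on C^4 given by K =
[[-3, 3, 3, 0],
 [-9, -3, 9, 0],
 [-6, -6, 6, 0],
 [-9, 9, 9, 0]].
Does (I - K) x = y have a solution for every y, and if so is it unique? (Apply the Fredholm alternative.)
(I - K) is invertible (det(I - K) = 73 ≠ 0), so for every y in C^4 the equation (I - K) x = y has a unique solution.

K has rank 2 and factors as K = U V^T = u1 v1^T + u2 v2^T with u1 = (-1, -1, 0, -3), v1 = (3, -3, -3, 0), u2 = (0, -2, -2, 0), v2 = (3, 3, -3, 0) (multiplying out reproduces the displayed K). The nonzero eigenvalues of U V^T coincide with those of the 2 x 2 matrix G = V^T U = [[v1·u1, v1·u2], [v2·u1, v2·u2]] = [[0, 12], [-6, 0]], and by the Sylvester determinant identity det(I_4 - U V^T) = det(I_2 - V^T U) = det([[1, -12], [6, 1]]) = (1)(1) - (-12)(6) = 73. (Direct check: I - K =
[[4, -3, -3, 0],
 [9, 4, -9, 0],
 [6, 6, -5, 0],
 [9, -9, -9, 1]]
has determinant 73.) The finite-dimensional Fredholm alternative says: either (I - K) is invertible, or ker(I - K) ≠ {0} and then range(I - K) = ker((I - K)^*)^⊥, with dim ker(I - K) = dim ker((I - K)^*). Since det(I - K) ≠ 0, 1 is not an eigenvalue of K and ker(I - K) = {0}, so we are in the first case: for every y there is a unique x = (I - K)^(-1) y. (Explicitly, by the Woodbury identity, (I - U V^T)^(-1) = I + U (I_2 - G)^(-1) V^T.)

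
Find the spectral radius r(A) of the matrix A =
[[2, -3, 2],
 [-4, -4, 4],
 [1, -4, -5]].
r(A) ≈ 6.5878

The eigenvalues of A are the roots of its characteristic polynomial. With M = A (coefficients from the trace, the sum of principal 2x2 minors, and det A):
  p(λ) = det(λ I - M) = λ^3 + 7λ^2 + 4λ - 160.
No integer candidate from the rational root theorem (±divisors of 160) is a root, so the roots are irrational. The cubic discriminant is Δ = -551792 < 0, so there is one real root and a complex-conjugate pair. p(3) = -58 and p(4) = 32 have opposite signs, so a root lies in (3, 4); Newton's method refines it to λ ≈ 3.6867. Dividing out (λ - (3.6867)) leaves approximately λ^2 + 10.6867λ + 43.399. For λ^2 + 10.6867λ + 43.399 the discriminant is -59.3899. It is negative, so the remaining roots are the complex-conjugate pair λ ≈ -5.3434 ± 3.8532i. Their product equals the constant term, so |λ|^2 ≈ 43.399 and |λ| ≈ 6.5878.
Thus the eigenvalues (to 4 decimals) are 3.6867 (modulus 3.6867); -5.3434 ± 3.8532i (modulus 6.5878). The spectral radius is the largest modulus: r(A) ≈ 6.5878. (Cross-check: r(A) ≤ ||A||_2 ≈ 7.4361; equality holds whenever A is normal, though it can also hold for some non-normal A.)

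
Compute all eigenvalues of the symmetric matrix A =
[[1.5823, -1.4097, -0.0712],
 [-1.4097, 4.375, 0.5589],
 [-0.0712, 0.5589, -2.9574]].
sigma(A) ≈ {-3, 1, 5}

A is real symmetric, so its spectrum consists of real eigenvalues. Expanding the characteristic polynomial of the displayed matrix gives
  det(λ I - A) = p(λ) = λ^3 + (-3)λ^2 + (-13)λ + (15).
Solving p(λ) = 0 yields eigenvalues ≈ -3, 1, 5. (A is shown rounded to 4 decimals, so these recover the underlying integer eigenvalues to within that precision.)
Verification: the trace of A = 3 equals the sum of eigenvalues 3, and det(A) ≈ -14.9999 matches the eigenvalue product -15.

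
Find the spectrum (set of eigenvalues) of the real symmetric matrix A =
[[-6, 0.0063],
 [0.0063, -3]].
sigma(A) ≈ {-6, -3}

A is real symmetric, so its spectrum consists of real eigenvalues. Expanding the characteristic polynomial of the displayed matrix gives
  det(λ I - A) = p(λ) = λ^2 + (9)λ + (18).
Solving p(λ) = 0 yields eigenvalues ≈ -6, -3. (A is shown rounded to 4 decimals, so these recover the underlying integer eigenvalues to within that precision.)
Verification: the trace of A = -9 equals the sum of eigenvalues -9, and det(A) ≈ 18.0000 matches the eigenvalue product 18.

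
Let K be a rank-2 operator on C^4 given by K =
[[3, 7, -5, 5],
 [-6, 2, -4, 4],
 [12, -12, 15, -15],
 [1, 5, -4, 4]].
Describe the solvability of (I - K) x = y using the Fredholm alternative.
(I - K) is invertible (det(I - K) = 107 ≠ 0), so for every y in C^4 the equation (I - K) x = y has a unique solution.

K has rank 2 and factors as K = U V^T = u1 v1^T + u2 v2^T with u1 = (2, -2, 3, 1), v1 = (3, -1, 2, -2), u2 = (3, 0, -3, 2), v2 = (-1, 3, -3, 3) (multiplying out reproduces the displayed K). The nonzero eigenvalues of U V^T coincide with those of the 2 x 2 matrix G = V^T U = [[v1·u1, v1·u2], [v2·u1, v2·u2]] = [[12, -1], [-14, 12]], and by the Sylvester determinant identity det(I_4 - U V^T) = det(I_2 - V^T U) = det([[-11, 1], [14, -11]]) = (-11)(-11) - (1)(14) = 107. (Direct check: I - K =
[[-2, -7, 5, -5],
 [6, -1, 4, -4],
 [-12, 12, -14, 15],
 [-1, -5, 4, -3]]
has determinant 107.) The finite-dimensional Fredholm alternative says: either (I - K) is invertible, or ker(I - K) ≠ {0} and then range(I - K) = ker((I - K)^*)^⊥, with dim ker(I - K) = dim ker((I - K)^*). Since det(I - K) ≠ 0, 1 is not an eigenvalue of K and ker(I - K) = {0}, so we are in the first case: for every y there is a unique x = (I - K)^(-1) y. (Explicitly, by the Woodbury identity, (I - U V^T)^(-1) = I + U (I_2 - G)^(-1) V^T.)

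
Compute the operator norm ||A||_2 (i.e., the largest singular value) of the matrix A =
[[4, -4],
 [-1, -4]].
||A||_2 = sqrt((49 + sqrt(801))/2) ≈ 6.217 (= sqrt(largest eigenvalue of A^T A))

||A||_2 = sigma_max(A) = sqrt(lambda_max(A^T A)). Form the symmetric matrix M = A^T A =
[[17, -12],
 [-12, 32]].
Its characteristic polynomial (trace, determinant of M give the coefficients) is
  p(λ) = det(λ I - M) = λ^2 - 49λ + 400.
For λ^2 - 49λ + 400 the discriminant is 801. It is nonnegative but not a perfect square, so the roots are real and irrational: λ = (49 ± sqrt(801))/2 ≈ 38.651, 10.349.
So the eigenvalues of A^T A are ≈ 10.349, 38.651 (all ≥ 0, as they must be for A^T A). The largest is λ_max = (49 + sqrt(801))/2 ≈ 38.651, hence ||A||_2 = sqrt(λ_max) = sqrt((49 + sqrt(801))/2) ≈ 6.217.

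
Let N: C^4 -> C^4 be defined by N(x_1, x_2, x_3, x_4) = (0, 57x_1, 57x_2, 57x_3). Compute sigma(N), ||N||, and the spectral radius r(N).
sigma(N) = {0}; ||N|| = 57; r(N) = 0. (N is nilpotent with N^4 = 0.)

On C^4, N is a strictly lower-triangular matrix with 57 on the subdiagonal and zeros elsewhere, so its characteristic polynomial is lambda^4 and every eigenvalue is 0: sigma(N) = {0}. For the operator norm, N e_i = 57e_{i+1} for i = 1, ..., 3 and N e_4 = 0, so the singular values of N are 57 (with multiplicity 3) and 0; hence ||N|| = 57. The spectral radius r(N) = max|lambda| = 0. Note ||N|| > r(N) — characteristic of non-normal nilpotent operators. Indeed N^4 = 0.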